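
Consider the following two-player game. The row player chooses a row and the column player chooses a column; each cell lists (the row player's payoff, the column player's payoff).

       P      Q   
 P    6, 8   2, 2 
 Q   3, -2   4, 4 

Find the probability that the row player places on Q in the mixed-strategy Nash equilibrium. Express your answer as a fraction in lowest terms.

1/2

The row player's mix p on P must make the column player indifferent between P and Q.
The column player's payoff from P: 8p + (-2)(1−p). From Q: 2p + 4(1−p).
Set equal: 6p = 6(1−p) → p = 6/12 = 1/2.
Probability on Q is 1 − 1/2 = 1/2.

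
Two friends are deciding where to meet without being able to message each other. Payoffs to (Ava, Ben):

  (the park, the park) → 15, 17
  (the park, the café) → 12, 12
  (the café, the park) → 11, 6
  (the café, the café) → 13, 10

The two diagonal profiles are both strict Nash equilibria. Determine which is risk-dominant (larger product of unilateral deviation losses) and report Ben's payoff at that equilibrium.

At both the park: Ava loses 15 − 11 = 4 by deviating; Ben loses 17 − 12 = 5. Product = 4·5 = 20.
At both the café: Ava loses 13 − 12 = 1 by deviating; Ben loses 10 − 6 = 4. Product = 1·4 = 4.
20 > 4, so both the park is risk-dominant. Ben's payoff there is 17.

17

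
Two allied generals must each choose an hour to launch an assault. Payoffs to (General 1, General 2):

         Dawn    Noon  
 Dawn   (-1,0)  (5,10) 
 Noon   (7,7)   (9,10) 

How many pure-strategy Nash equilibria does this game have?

1

Both Noon: General 1 gets 9 (best alternative 5); General 2 gets 10 (best alternative 7). Neither deviates — NE.
Both Dawn is not a NE: General 1 would switch to Noon (7 > -1).
No other cell survives both best-response checks, so there is 1 pure NE.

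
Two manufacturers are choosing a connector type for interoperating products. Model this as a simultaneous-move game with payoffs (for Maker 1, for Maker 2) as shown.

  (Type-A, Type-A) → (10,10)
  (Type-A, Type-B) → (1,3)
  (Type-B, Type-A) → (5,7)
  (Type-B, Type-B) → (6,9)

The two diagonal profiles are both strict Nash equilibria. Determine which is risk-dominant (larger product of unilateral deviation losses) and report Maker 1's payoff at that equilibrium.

10

At both Type-A: Maker 1 loses 10 − 5 = 5 by deviating; Maker 2 loses 10 − 3 = 7. Product = 5·7 = 35.
At both Type-B: Maker 1 loses 6 − 1 = 5 by deviating; Maker 2 loses 9 − 7 = 2. Product = 5·2 = 10.
35 > 10, so both Type-A is risk-dominant. Maker 1's payoff there is 10.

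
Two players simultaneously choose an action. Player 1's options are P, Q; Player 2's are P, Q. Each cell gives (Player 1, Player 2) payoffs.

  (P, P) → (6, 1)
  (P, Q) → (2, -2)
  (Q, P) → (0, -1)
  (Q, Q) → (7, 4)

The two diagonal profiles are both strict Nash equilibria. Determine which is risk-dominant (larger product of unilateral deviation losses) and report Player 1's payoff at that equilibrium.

At both P: Player 1 loses 6 − 0 = 6 by deviating; Player 2 loses 1 − (-2) = 3. Product = 6·3 = 18.
At both Q: Player 1 loses 7 − 2 = 5 by deviating; Player 2 loses 4 − (-1) = 5. Product = 5·5 = 25.
25 > 18, so both Q is risk-dominant. Player 1's payoff there is 7.

7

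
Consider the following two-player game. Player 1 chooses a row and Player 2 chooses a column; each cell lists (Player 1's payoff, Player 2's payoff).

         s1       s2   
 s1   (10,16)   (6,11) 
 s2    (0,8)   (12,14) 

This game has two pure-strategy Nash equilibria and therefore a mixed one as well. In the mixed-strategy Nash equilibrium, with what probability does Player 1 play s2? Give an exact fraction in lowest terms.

5/11

Player 1's mix p on s1 must make Player 2 indifferent between s1 and s2.
Player 2's payoff from s1: 16p + 8(1−p). From s2: 11p + 14(1−p).
Set equal: 5p = 6(1−p) → p = 6/11.
Probability on s2 is 1 − 6/11 = 5/11.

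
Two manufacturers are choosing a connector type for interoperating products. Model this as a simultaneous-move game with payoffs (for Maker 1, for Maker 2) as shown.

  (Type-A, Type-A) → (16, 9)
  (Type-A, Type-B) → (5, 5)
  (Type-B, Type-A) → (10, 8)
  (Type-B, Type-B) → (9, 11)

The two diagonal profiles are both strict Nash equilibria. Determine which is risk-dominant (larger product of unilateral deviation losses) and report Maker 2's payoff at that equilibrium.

9

At both Type-A: Maker 1 loses 16 − 10 = 6 by deviating; Maker 2 loses 9 − 5 = 4. Product = 6·4 = 24.
At both Type-B: Maker 1 loses 9 − 5 = 4 by deviating; Maker 2 loses 11 − 8 = 3. Product = 4·3 = 12.
24 > 12, so both Type-A is risk-dominant. Maker 2's payoff there is 9.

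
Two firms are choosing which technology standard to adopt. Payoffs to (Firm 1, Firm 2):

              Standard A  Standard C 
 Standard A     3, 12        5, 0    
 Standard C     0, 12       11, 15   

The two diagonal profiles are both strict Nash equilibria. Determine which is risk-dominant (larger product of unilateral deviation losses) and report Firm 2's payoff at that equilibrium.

At both Standard A: Firm 1 loses 3 − 0 = 3 by deviating; Firm 2 loses 12 − 0 = 12. Product = 3·12 = 36.
At both Standard C: Firm 1 loses 11 − 5 = 6 by deviating; Firm 2 loses 15 − 12 = 3. Product = 6·3 = 18.
36 > 18, so both Standard A is risk-dominant. Firm 2's payoff there is 12.

12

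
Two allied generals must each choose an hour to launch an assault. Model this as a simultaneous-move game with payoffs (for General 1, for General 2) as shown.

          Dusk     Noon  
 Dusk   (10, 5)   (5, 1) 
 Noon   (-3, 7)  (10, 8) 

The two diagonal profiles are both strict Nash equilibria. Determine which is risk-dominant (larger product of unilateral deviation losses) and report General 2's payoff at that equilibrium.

5

At both Dusk: General 1 loses 10 − (-3) = 13 by deviating; General 2 loses 5 − 1 = 4. Product = 13·4 = 52.
At both Noon: General 1 loses 10 − 5 = 5 by deviating; General 2 loses 8 − 7 = 1. Product = 5·1 = 5.
52 > 5, so both Dusk is risk-dominant. General 2's payoff there is 5.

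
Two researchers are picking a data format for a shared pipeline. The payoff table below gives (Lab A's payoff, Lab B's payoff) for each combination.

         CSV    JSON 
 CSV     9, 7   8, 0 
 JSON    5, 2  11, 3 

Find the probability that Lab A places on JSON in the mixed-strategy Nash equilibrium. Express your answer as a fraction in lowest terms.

Lab A's mix p on CSV must make Lab B indifferent between CSV and JSON.
Lab B's payoff from CSV: 7p + 2(1−p). From JSON: 0p + 3(1−p).
Set equal: 7p = 1(1−p) → p = 1/8.
Probability on JSON is 1 − 1/8 = 7/8.

7/8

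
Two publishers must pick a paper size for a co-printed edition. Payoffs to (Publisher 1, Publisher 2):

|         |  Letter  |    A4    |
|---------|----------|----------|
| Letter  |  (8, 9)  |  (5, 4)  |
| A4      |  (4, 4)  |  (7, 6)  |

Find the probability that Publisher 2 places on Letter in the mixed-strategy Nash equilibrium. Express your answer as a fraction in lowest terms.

Publisher 2's mix q on Letter must make Publisher 1 indifferent between Letter and A4.
Publisher 1's payoff from Letter: 8q + 5(1−q). From A4: 4q + 7(1−q).
Set equal: 4q = 2(1−q) → q = 2/6 = 1/3.

1/3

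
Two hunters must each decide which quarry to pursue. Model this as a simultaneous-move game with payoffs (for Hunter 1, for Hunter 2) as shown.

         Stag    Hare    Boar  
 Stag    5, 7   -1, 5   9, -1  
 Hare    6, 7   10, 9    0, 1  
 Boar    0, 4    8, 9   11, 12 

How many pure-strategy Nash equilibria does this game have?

Both Hare: Hunter 1 gets 10 (best alternative 8); Hunter 2 gets 9 (best alternative 7). Neither deviates — NE.
Both Boar: Hunter 1 gets 11 (best alternative 9); Hunter 2 gets 12 (best alternative 9). Neither deviates — NE.
Both Stag is not a NE: Hunter 1 would switch to Hare (6 > 5).
No other cell survives both best-response checks, so there are 2 pure NE.

2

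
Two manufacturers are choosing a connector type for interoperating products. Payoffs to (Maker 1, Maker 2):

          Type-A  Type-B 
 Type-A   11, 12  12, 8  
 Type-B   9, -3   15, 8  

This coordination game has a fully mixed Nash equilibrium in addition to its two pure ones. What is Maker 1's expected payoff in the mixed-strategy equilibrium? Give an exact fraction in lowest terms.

Maker 2 mixes with probability q on Type-A, chosen so Maker 1 is indifferent: 11q + 12(1−q) = 9q + 15(1−q) gives q = 3/5.
Maker 1's expected payoff (from either row, since indifferent) is 11·3/5 + 12·2/5 = 57/5.

57/5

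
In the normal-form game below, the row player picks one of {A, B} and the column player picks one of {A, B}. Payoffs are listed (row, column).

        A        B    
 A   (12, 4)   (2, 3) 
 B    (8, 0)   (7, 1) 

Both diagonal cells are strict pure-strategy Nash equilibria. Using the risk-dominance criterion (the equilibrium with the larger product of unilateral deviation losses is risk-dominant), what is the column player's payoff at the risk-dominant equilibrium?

1

At both A: the row player loses 12 − 8 = 4 by deviating; the column player loses 4 − 3 = 1. Product = 4·1 = 4.
At both B: the row player loses 7 − 2 = 5 by deviating; the column player loses 1 − 0 = 1. Product = 5·1 = 5.
5 > 4, so both B is risk-dominant. The column player's payoff there is 1.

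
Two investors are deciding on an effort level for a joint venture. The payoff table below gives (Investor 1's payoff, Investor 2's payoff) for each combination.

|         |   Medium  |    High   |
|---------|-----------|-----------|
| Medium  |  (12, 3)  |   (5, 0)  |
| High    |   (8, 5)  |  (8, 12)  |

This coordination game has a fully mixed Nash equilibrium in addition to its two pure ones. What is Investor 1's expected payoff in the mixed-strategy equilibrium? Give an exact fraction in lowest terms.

8

Investor 2 mixes with probability q on Medium, chosen so Investor 1 is indifferent: 12q + 5(1−q) = 8q + 8(1−q) gives q = 3/7.
Investor 1's expected payoff (from either row, since indifferent) is 12·3/7 + 5·4/7 = 8.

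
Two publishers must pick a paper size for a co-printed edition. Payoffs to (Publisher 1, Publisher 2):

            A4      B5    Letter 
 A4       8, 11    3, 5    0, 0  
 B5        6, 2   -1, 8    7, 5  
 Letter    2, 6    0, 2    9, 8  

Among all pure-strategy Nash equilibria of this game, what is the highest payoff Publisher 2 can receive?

Both A4 is a pure NE (Publisher 1: 8 ≥ 6; Publisher 2: 11 ≥ 5). Publisher 2 gets 11.
Both Letter is a pure NE (Publisher 1: 9 ≥ 7; Publisher 2: 8 ≥ 6). Publisher 2 gets 8.
Every other cell has a profitable deviation for at least one player. Highest of {11, 8} is 11.

11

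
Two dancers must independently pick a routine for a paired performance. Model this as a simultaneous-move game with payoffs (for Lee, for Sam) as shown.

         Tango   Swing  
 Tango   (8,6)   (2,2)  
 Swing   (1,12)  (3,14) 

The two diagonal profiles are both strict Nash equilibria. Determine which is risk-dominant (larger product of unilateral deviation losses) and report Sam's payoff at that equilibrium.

At both Tango: Lee loses 8 − 1 = 7 by deviating; Sam loses 6 − 2 = 4. Product = 7·4 = 28.
At both Swing: Lee loses 3 − 2 = 1 by deviating; Sam loses 14 − 12 = 2. Product = 1·2 = 2.
28 > 2, so both Tango is risk-dominant. Sam's payoff there is 6.

6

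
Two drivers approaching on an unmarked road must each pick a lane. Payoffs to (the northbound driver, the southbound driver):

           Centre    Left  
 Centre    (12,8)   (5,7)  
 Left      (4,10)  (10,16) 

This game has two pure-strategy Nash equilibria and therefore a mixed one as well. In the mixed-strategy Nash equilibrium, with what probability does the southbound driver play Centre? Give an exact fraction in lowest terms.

The southbound driver's mix q on Centre must make the northbound driver indifferent between Centre and Left.
The northbound driver's payoff from Centre: 12q + 5(1−q). From Left: 4q + 10(1−q).
Set equal: 8q = 5(1−q) → q = 5/13.

5/13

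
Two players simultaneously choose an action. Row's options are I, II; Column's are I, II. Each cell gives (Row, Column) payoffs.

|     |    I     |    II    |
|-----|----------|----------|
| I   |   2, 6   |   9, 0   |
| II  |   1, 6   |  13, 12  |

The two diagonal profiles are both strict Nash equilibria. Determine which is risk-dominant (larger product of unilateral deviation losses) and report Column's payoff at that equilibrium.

At both I: Row loses 2 − 1 = 1 by deviating; Column loses 6 − 0 = 6. Product = 1·6 = 6.
At both II: Row loses 13 − 9 = 4 by deviating; Column loses 12 − 6 = 6. Product = 4·6 = 24.
24 > 6, so both II is risk-dominant. Column's payoff there is 12.

12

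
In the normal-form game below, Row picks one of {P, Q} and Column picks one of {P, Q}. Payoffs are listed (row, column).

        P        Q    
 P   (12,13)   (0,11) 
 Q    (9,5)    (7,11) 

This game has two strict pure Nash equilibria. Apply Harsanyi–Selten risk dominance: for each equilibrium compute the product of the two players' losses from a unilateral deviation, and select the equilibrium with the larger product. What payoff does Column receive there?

At both P: Row loses 12 − 9 = 3 by deviating; Column loses 13 − 11 = 2. Product = 3·2 = 6.
At both Q: Row loses 7 − 0 = 7 by deviating; Column loses 11 − 5 = 6. Product = 7·6 = 42.
42 > 6, so both Q is risk-dominant. Column's payoff there is 11.

11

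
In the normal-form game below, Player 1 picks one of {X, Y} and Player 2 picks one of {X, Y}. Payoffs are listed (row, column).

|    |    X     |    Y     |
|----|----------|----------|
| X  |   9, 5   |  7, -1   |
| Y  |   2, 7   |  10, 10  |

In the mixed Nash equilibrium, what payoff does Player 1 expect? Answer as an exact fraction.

Player 2 mixes with probability q on X, chosen so Player 1 is indifferent: 9q + 7(1−q) = 2q + 10(1−q) gives q = 3/10.
Player 1's expected payoff (from either row, since indifferent) is 9·3/10 + 7·7/10 = 38/5.

38/5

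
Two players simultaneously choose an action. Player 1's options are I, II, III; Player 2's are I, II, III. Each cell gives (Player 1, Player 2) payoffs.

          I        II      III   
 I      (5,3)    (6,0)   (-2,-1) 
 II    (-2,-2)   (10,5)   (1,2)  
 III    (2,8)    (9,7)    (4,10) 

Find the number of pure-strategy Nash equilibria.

3

Both I: Player 1 gets 5 (best alternative 2); Player 2 gets 3 (best alternative 0). Neither deviates — NE.
Both II: Player 1 gets 10 (best alternative 9); Player 2 gets 5 (best alternative 2). Neither deviates — NE.
Both III: Player 1 gets 4 (best alternative 1); Player 2 gets 10 (best alternative 8). Neither deviates — NE.
(III, II) is not a NE: Player 1 would switch to II (10 > 9).
No other cell survives both best-response checks, so there are 3 pure NE.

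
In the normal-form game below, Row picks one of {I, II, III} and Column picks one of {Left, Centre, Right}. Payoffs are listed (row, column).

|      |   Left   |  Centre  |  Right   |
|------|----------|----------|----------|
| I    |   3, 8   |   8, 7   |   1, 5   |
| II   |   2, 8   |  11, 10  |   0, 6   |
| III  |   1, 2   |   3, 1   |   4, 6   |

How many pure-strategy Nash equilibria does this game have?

3

(I, Left): Row gets 3 (best alternative 2); Column gets 8 (best alternative 7). Neither deviates — NE.
(II, Centre): Row gets 11 (best alternative 8); Column gets 10 (best alternative 8). Neither deviates — NE.
(III, Right): Row gets 4 (best alternative 1); Column gets 6 (best alternative 2). Neither deviates — NE.
(I, Centre) is not a NE: Row would switch to II (11 > 8).
No other cell survives both best-response checks, so there are 3 pure NE.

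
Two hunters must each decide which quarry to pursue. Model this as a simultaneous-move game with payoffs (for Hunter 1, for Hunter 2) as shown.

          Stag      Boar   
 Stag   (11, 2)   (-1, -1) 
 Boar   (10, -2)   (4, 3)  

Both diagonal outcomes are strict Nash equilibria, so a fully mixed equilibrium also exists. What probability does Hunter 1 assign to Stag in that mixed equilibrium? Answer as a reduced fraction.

Hunter 1's mix p on Stag must make Hunter 2 indifferent between Stag and Boar.
Hunter 2's payoff from Stag: 2p + (-2)(1−p). From Boar: (-1)p + 3(1−p).
Set equal: 3p = 5(1−p) → p = 5/8.

5/8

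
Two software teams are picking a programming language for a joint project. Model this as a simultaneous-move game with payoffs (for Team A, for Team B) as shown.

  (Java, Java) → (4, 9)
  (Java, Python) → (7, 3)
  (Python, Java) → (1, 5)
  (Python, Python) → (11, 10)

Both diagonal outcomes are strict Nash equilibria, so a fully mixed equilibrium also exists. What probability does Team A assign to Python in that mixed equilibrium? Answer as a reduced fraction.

Team A's mix p on Java must make Team B indifferent between Java and Python.
Team B's payoff from Java: 9p + 5(1−p). From Python: 3p + 10(1−p).
Set equal: 6p = 5(1−p) → p = 5/11.
Probability on Python is 1 − 5/11 = 6/11.

6/11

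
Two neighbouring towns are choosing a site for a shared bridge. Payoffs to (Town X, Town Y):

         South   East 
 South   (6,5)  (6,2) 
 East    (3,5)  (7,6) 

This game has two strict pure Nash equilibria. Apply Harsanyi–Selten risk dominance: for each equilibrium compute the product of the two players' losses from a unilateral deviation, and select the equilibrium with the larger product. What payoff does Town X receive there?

6

At both South: Town X loses 6 − 3 = 3 by deviating; Town Y loses 5 − 2 = 3. Product = 3·3 = 9.
At both East: Town X loses 7 − 6 = 1 by deviating; Town Y loses 6 − 5 = 1. Product = 1·1 = 1.
9 > 1, so both South is risk-dominant. Town X's payoff there is 6.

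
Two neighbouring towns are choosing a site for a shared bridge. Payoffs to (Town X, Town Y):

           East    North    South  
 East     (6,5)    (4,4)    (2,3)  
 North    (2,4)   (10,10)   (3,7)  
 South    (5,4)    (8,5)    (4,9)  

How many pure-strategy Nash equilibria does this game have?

3

Both East: Town X gets 6 (best alternative 5); Town Y gets 5 (best alternative 4). Neither deviates — NE.
Both North: Town X gets 10 (best alternative 8); Town Y gets 10 (best alternative 7). Neither deviates — NE.
Both South: Town X gets 4 (best alternative 3); Town Y gets 9 (best alternative 5). Neither deviates — NE.
(North, East) is not a NE: Town X would switch to East (6 > 2).
No other cell survives both best-response checks, so there are 3 pure NE.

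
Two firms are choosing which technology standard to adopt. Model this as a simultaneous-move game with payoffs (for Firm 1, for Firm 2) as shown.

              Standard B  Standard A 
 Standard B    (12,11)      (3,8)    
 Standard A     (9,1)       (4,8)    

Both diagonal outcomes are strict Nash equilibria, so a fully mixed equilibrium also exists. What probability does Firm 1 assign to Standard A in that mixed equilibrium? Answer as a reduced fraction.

3/10

Firm 1's mix p on Standard B must make Firm 2 indifferent between Standard B and Standard A.
Firm 2's payoff from Standard B: 11p + 1(1−p). From Standard A: 8p + 8(1−p).
Set equal: 3p = 7(1−p) → p = 7/10.
Probability on Standard A is 1 − 7/10 = 3/10.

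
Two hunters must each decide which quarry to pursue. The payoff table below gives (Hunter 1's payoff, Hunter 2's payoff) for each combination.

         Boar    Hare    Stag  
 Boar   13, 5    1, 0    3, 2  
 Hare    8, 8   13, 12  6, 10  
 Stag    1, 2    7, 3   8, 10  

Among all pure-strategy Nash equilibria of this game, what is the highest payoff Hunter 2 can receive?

12

Both Boar is a pure NE (Hunter 1: 13 ≥ 8; Hunter 2: 5 ≥ 2). Hunter 2 gets 5.
Both Hare is a pure NE (Hunter 1: 13 ≥ 7; Hunter 2: 12 ≥ 10). Hunter 2 gets 12.
Both Stag is a pure NE (Hunter 1: 8 ≥ 6; Hunter 2: 10 ≥ 3). Hunter 2 gets 10.
Every other cell has a profitable deviation for at least one player. Highest of {5, 12, 10} is 12.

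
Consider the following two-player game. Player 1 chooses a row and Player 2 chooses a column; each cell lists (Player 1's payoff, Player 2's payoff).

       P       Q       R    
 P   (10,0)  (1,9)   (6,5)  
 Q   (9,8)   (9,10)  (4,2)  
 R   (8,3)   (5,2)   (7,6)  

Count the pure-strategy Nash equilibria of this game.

2

Both Q: Player 1 gets 9 (best alternative 5); Player 2 gets 10 (best alternative 8). Neither deviates — NE.
Both R: Player 1 gets 7 (best alternative 6); Player 2 gets 6 (best alternative 3). Neither deviates — NE.
Both P is not a NE: Player 2 would switch to Q (9 > 0).
No other cell survives both best-response checks, so there are 2 pure NE.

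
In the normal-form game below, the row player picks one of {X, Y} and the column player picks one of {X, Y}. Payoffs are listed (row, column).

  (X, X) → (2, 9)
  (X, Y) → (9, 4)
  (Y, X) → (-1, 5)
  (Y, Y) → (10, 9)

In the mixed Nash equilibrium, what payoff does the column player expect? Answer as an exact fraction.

The row player mixes with probability p on X, chosen so the column player is indifferent: 9p + 5(1−p) = 4p + 9(1−p) gives p = 4/9.
The column player's expected payoff is 9·4/9 + 5·5/9 = 61/9.

61/9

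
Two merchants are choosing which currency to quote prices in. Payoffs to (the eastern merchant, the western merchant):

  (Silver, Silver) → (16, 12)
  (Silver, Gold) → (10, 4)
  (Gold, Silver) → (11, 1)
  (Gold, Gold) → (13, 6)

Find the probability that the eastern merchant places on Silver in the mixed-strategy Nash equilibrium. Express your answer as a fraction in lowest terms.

5/13

The eastern merchant's mix p on Silver must make the western merchant indifferent between Silver and Gold.
The western merchant's payoff from Silver: 12p + 1(1−p). From Gold: 4p + 6(1−p).
Set equal: 8p = 5(1−p) → p = 5/13.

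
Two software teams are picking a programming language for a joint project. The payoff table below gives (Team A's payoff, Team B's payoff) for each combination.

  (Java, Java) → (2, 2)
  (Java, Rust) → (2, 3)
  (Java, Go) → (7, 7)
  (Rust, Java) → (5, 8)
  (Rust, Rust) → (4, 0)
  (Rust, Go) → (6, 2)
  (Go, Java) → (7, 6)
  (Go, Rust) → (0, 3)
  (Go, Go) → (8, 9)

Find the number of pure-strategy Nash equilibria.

Both Go: Team A gets 8 (best alternative 7); Team B gets 9 (best alternative 6). Neither deviates — NE.
Both Rust is not a NE: Team B would switch to Java (8 > 0).
No other cell survives both best-response checks, so there is 1 pure NE.

1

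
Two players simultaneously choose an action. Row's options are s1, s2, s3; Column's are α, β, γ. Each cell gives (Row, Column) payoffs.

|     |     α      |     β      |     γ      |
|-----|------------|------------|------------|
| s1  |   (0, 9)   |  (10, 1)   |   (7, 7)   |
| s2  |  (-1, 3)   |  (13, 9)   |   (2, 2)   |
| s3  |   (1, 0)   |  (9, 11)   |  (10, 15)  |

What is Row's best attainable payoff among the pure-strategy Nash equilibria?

13

(s2, β) is a pure NE (Row: 13 ≥ 10; Column: 9 ≥ 3). Row gets 13.
(s3, γ) is a pure NE (Row: 10 ≥ 7; Column: 15 ≥ 11). Row gets 10.
Every other cell has a profitable deviation for at least one player. Highest of {13, 10} is 13.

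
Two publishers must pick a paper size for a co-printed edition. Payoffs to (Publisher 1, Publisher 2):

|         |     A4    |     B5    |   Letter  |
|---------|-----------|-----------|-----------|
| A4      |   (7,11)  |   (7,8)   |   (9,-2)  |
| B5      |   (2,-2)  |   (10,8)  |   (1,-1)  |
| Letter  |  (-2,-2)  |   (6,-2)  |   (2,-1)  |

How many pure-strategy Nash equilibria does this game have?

2

Both A4: Publisher 1 gets 7 (best alternative 2); Publisher 2 gets 11 (best alternative 8). Neither deviates — NE.
Both B5: Publisher 1 gets 10 (best alternative 7); Publisher 2 gets 8 (best alternative -1). Neither deviates — NE.
Both Letter is not a NE: Publisher 1 would switch to A4 (9 > 2).
No other cell survives both best-response checks, so there are 2 pure NE.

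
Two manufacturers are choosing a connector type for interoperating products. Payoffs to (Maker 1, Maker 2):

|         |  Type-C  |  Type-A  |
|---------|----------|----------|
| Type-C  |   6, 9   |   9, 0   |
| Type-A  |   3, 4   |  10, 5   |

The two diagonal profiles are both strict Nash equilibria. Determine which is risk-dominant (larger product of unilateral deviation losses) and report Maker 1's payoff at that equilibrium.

At both Type-C: Maker 1 loses 6 − 3 = 3 by deviating; Maker 2 loses 9 − 0 = 9. Product = 3·9 = 27.
At both Type-A: Maker 1 loses 10 − 9 = 1 by deviating; Maker 2 loses 5 − 4 = 1. Product = 1·1 = 1.
27 > 1, so both Type-C is risk-dominant. Maker 1's payoff there is 6.

6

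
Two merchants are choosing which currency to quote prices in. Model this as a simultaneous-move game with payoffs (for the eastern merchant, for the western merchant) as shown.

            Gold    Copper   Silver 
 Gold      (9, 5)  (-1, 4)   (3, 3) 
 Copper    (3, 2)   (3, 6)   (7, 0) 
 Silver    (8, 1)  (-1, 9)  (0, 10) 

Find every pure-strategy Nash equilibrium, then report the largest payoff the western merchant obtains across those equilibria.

6

Both Gold is a pure NE (the eastern merchant: 9 ≥ 8; the western merchant: 5 ≥ 4). The western merchant gets 5.
Both Copper is a pure NE (the eastern merchant: 3 ≥ -1; the western merchant: 6 ≥ 2). The western merchant gets 6.
Every other cell has a profitable deviation for at least one player. Highest of {5, 6} is 6.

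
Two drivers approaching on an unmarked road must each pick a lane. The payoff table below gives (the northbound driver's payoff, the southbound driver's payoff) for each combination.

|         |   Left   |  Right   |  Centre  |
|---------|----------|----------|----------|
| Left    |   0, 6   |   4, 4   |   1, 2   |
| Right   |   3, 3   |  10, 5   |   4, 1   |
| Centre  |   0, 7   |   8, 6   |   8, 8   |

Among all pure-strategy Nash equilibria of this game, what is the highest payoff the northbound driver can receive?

10

Both Right is a pure NE (the northbound driver: 10 ≥ 8; the southbound driver: 5 ≥ 3). The northbound driver gets 10.
Both Centre is a pure NE (the northbound driver: 8 ≥ 4; the southbound driver: 8 ≥ 7). The northbound driver gets 8.
Every other cell has a profitable deviation for at least one player. Highest of {10, 8} is 10.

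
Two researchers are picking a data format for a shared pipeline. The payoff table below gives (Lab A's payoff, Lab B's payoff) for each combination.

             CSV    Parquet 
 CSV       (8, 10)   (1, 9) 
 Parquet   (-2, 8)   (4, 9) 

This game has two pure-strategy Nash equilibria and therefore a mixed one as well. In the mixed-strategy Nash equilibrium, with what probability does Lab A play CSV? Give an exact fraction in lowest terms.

1/2

Lab A's mix p on CSV must make Lab B indifferent between CSV and Parquet.
Lab B's payoff from CSV: 10p + 8(1−p). From Parquet: 9p + 9(1−p).
Set equal: 1p = 1(1−p) → p = 1/2.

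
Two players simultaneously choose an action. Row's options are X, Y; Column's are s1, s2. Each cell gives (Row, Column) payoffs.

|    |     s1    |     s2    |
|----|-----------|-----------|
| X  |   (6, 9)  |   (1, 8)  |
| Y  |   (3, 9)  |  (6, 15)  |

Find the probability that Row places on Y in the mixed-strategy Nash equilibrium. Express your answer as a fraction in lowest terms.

1/7

Row's mix p on X must make Column indifferent between s1 and s2.
Column's payoff from s1: 9p + 9(1−p). From s2: 8p + 15(1−p).
Set equal: 1p = 6(1−p) → p = 6/7.
Probability on Y is 1 − 6/7 = 1/7.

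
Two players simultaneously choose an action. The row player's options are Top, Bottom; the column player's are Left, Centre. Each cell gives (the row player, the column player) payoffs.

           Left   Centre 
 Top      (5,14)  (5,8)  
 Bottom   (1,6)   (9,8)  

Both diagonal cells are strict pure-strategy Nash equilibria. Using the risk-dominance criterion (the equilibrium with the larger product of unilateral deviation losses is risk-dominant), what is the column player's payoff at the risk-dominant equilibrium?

At (Top, Left): the row player loses 5 − 1 = 4 by deviating; the column player loses 14 − 8 = 6. Product = 4·6 = 24.
At (Bottom, Centre): the row player loses 9 − 5 = 4 by deviating; the column player loses 8 − 6 = 2. Product = 4·2 = 8.
24 > 8, so (Top, Left) is risk-dominant. The column player's payoff there is 14.

14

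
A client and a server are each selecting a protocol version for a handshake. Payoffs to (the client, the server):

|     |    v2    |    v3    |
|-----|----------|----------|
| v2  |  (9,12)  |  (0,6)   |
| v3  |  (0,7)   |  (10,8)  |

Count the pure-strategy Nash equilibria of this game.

Both v2: the client gets 9 (best alternative 0); the server gets 12 (best alternative 6). Neither deviates — NE.
Both v3: the client gets 10 (best alternative 0); the server gets 8 (best alternative 7). Neither deviates — NE.
(v3, v2) is not a NE: the client would switch to v2 (9 > 0).
No other cell survives both best-response checks, so there are 2 pure NE.

2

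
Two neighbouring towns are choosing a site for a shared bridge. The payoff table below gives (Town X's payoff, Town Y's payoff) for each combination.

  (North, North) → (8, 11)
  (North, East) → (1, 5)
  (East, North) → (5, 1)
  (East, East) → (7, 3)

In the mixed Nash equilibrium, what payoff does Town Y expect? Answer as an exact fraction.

Town X mixes with probability p on North, chosen so Town Y is indifferent: 11p + 1(1−p) = 5p + 3(1−p) gives p = 1/4.
Town Y's expected payoff is 11·1/4 + 1·3/4 = 7/2.

7/2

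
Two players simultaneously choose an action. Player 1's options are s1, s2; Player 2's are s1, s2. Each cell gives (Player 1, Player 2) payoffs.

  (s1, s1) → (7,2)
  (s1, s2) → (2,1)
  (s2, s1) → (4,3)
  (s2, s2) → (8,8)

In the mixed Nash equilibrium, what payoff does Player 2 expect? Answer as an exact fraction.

13/6

Player 1 mixes with probability p on s1, chosen so Player 2 is indifferent: 2p + 3(1−p) = 1p + 8(1−p) gives p = 5/6.
Player 2's expected payoff is 2·5/6 + 3·1/6 = 13/6.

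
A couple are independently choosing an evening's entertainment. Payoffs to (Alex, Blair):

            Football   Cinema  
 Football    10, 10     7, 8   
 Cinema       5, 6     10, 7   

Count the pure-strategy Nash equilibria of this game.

Both Football: Alex gets 10 (best alternative 5); Blair gets 10 (best alternative 8). Neither deviates — NE.
Both Cinema: Alex gets 10 (best alternative 7); Blair gets 7 (best alternative 6). Neither deviates — NE.
(Football, Cinema) is not a NE: Alex would switch to Cinema (10 > 7).
No other cell survives both best-response checks, so there are 2 pure NE.

2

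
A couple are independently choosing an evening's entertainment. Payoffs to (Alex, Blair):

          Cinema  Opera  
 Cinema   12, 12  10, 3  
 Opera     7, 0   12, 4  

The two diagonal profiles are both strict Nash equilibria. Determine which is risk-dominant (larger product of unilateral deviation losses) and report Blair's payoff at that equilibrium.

At both Cinema: Alex loses 12 − 7 = 5 by deviating; Blair loses 12 − 3 = 9. Product = 5·9 = 45.
At both Opera: Alex loses 12 − 10 = 2 by deviating; Blair loses 4 − 0 = 4. Product = 2·4 = 8.
45 > 8, so both Cinema is risk-dominant. Blair's payoff there is 12.

12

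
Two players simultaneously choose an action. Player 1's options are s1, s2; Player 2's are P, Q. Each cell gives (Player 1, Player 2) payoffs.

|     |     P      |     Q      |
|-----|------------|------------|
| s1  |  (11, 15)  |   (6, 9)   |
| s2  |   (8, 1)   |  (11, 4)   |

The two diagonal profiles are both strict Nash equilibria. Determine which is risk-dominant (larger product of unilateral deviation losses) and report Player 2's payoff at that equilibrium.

At (s1, P): Player 1 loses 11 − 8 = 3 by deviating; Player 2 loses 15 − 9 = 6. Product = 3·6 = 18.
At (s2, Q): Player 1 loses 11 − 6 = 5 by deviating; Player 2 loses 4 − 1 = 3. Product = 5·3 = 15.
18 > 15, so (s1, P) is risk-dominant. Player 2's payoff there is 15.

15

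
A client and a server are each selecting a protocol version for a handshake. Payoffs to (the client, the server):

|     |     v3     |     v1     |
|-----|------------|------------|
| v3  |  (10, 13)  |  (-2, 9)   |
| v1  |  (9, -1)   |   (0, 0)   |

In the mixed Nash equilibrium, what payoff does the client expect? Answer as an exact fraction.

6

The server mixes with probability q on v3, chosen so the client is indifferent: 10q + (-2)(1−q) = 9q + 0(1−q) gives q = 2/3.
The client's expected payoff (from either row, since indifferent) is 10·2/3 + (-2)·1/3 = 6.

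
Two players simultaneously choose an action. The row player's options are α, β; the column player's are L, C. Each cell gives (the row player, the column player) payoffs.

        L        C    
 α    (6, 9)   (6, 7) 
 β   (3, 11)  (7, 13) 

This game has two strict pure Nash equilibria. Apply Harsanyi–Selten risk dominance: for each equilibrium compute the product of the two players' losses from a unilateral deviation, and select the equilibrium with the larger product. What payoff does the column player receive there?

9

At (α, L): the row player loses 6 − 3 = 3 by deviating; the column player loses 9 − 7 = 2. Product = 3·2 = 6.
At (β, C): the row player loses 7 − 6 = 1 by deviating; the column player loses 13 − 11 = 2. Product = 1·2 = 2.
6 > 2, so (α, L) is risk-dominant. The column player's payoff there is 9.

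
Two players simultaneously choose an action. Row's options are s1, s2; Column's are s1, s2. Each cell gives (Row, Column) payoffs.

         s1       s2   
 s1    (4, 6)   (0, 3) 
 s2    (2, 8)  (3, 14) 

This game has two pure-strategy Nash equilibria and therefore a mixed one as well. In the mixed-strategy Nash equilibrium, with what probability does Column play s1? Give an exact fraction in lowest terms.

3/5

Column's mix q on s1 must make Row indifferent between s1 and s2.
Row's payoff from s1: 4q + 0(1−q). From s2: 2q + 3(1−q).
Set equal: 2q = 3(1−q) → q = 3/5.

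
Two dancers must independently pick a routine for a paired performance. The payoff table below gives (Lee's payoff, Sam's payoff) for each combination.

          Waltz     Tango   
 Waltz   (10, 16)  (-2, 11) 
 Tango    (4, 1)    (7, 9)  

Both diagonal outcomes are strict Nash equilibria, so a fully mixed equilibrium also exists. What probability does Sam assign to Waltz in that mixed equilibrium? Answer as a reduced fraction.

3/5

Sam's mix q on Waltz must make Lee indifferent between Waltz and Tango.
Lee's payoff from Waltz: 10q + (-2)(1−q). From Tango: 4q + 7(1−q).
Set equal: 6q = 9(1−q) → q = 9/15 = 3/5.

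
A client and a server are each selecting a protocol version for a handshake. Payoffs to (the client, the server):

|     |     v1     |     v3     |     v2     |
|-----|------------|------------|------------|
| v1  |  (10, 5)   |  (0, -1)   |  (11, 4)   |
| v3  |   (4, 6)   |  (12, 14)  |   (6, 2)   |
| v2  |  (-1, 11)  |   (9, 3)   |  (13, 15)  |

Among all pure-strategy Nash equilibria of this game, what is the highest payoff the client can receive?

Both v1 is a pure NE (the client: 10 ≥ 4; the server: 5 ≥ 4). The client gets 10.
Both v3 is a pure NE (the client: 12 ≥ 9; the server: 14 ≥ 6). The client gets 12.
Both v2 is a pure NE (the client: 13 ≥ 11; the server: 15 ≥ 11). The client gets 13.
Every other cell has a profitable deviation for at least one player. Highest of {10, 12, 13} is 13.

13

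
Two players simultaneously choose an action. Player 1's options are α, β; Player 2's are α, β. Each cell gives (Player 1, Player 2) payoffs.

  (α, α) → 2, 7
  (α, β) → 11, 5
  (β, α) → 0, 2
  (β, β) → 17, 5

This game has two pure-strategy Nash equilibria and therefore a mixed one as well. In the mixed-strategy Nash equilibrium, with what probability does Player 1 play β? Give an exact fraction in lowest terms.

Player 1's mix p on α must make Player 2 indifferent between α and β.
Player 2's payoff from α: 7p + 2(1−p). From β: 5p + 5(1−p).
Set equal: 2p = 3(1−p) → p = 3/5.
Probability on β is 1 − 3/5 = 2/5.

2/5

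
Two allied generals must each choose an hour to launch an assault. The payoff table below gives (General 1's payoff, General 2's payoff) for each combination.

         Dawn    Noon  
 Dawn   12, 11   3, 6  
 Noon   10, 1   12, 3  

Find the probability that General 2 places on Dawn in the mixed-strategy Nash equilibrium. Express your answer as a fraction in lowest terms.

9/11

General 2's mix q on Dawn must make General 1 indifferent between Dawn and Noon.
General 1's payoff from Dawn: 12q + 3(1−q). From Noon: 10q + 12(1−q).
Set equal: 2q = 9(1−q) → q = 9/11.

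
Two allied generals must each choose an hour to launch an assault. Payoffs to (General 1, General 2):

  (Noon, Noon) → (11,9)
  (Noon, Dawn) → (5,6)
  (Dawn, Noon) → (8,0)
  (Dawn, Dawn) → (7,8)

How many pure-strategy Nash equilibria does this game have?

Both Noon: General 1 gets 11 (best alternative 8); General 2 gets 9 (best alternative 6). Neither deviates — NE.
Both Dawn: General 1 gets 7 (best alternative 5); General 2 gets 8 (best alternative 0). Neither deviates — NE.
(Dawn, Noon) is not a NE: General 1 would switch to Noon (11 > 8).
No other cell survives both best-response checks, so there are 2 pure NE.

2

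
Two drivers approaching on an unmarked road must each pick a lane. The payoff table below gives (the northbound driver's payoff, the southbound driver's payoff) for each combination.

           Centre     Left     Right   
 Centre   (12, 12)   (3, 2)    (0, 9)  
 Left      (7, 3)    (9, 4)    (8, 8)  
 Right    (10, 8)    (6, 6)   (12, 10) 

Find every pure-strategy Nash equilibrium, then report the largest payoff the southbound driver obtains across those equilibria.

12

Both Centre is a pure NE (the northbound driver: 12 ≥ 10; the southbound driver: 12 ≥ 9). The southbound driver gets 12.
Both Right is a pure NE (the northbound driver: 12 ≥ 8; the southbound driver: 10 ≥ 8). The southbound driver gets 10.
Every other cell has a profitable deviation for at least one player. Highest of {12, 10} is 12.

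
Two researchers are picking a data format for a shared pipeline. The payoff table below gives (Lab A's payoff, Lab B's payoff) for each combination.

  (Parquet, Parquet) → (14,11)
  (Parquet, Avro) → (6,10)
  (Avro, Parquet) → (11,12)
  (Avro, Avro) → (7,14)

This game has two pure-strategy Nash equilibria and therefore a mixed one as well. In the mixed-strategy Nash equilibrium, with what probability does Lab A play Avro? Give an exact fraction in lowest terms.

Lab A's mix p on Parquet must make Lab B indifferent between Parquet and Avro.
Lab B's payoff from Parquet: 11p + 12(1−p). From Avro: 10p + 14(1−p).
Set equal: 1p = 2(1−p) → p = 2/3.
Probability on Avro is 1 − 2/3 = 1/3.

1/3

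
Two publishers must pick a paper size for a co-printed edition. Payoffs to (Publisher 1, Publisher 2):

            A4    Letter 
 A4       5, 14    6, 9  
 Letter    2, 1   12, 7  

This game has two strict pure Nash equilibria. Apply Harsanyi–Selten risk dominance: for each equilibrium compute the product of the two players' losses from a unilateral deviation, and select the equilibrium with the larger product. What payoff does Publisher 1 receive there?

12

At both A4: Publisher 1 loses 5 − 2 = 3 by deviating; Publisher 2 loses 14 − 9 = 5. Product = 3·5 = 15.
At both Letter: Publisher 1 loses 12 − 6 = 6 by deviating; Publisher 2 loses 7 − 1 = 6. Product = 6·6 = 36.
36 > 15, so both Letter is risk-dominant. Publisher 1's payoff there is 12.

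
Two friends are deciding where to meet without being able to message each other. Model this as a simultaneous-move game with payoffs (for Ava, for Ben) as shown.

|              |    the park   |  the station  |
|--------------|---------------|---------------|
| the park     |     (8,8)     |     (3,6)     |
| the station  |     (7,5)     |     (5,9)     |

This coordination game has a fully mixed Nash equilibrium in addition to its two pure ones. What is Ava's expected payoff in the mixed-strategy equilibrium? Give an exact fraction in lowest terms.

Ben mixes with probability q on the park, chosen so Ava is indifferent: 8q + 3(1−q) = 7q + 5(1−q) gives q = 2/3.
Ava's expected payoff (from either row, since indifferent) is 8·2/3 + 3·1/3 = 19/3.

19/3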